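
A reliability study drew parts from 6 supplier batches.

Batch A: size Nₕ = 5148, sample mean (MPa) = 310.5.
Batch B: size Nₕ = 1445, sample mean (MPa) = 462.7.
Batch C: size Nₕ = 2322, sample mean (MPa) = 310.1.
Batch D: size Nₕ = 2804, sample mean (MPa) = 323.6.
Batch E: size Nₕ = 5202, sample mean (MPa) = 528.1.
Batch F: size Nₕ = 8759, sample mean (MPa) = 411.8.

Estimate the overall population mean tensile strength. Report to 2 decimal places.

N = 25680; weights Wₕ = Nₕ/N = (0.2005, 0.0563, 0.0904, 0.1092, 0.2026, 0.3411).
x̄_st = Σ Wₕ·x̄ₕ = 0.2005·310.5 + 0.0563·462.7 + 0.0904·310.1 + 0.1092·323.6 + 0.2026·528.1 + 0.3411·411.8 ≈ 399.0893...
→ 399.09.

399.09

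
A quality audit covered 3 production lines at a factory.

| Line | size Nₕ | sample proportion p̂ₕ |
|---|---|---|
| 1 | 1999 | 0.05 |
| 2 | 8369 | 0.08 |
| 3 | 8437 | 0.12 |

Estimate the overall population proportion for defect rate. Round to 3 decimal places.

0.095

Wₕ = Nₕ/N with N = 18805: 0.1063, 0.4450, 0.4487.
p̂_st = 0.1063·0.05 + 0.4450·0.08 + 0.4487·0.12 ≈ 0.09476... → 0.095.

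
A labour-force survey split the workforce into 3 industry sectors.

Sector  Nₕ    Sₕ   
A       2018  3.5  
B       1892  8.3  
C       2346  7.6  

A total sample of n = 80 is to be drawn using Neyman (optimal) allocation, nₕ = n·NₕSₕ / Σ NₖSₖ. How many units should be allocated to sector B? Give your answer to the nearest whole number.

A: NₕSₕ = 2018·3.5 = 7063
B: NₕSₕ = 1892·8.3 = 15703.6
C: NₕSₕ = 2346·7.6 = 17829.6
Σ NₕSₕ = 40596.2.
n_B = 80·15703.6/40596.2 = 30.946... → 31.

31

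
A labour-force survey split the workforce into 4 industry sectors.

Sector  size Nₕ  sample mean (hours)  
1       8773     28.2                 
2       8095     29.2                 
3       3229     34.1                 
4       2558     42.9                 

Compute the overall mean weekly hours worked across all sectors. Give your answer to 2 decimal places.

x̄_st = (Σ Nₕx̄ₕ) / (Σ Nₕ) = (8773·28.2 + 8095·29.2 + 3229·34.1 + 2558·42.9) / 22655
= 703619.7 / 22655 = 31.0580... → 31.06.

31.06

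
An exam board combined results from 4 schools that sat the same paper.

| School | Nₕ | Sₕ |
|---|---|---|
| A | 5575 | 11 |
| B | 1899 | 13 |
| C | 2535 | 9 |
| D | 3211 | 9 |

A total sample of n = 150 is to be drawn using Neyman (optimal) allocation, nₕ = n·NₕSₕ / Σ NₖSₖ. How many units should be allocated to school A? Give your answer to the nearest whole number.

A: NₕSₕ = 5575·11 = 61325
B: NₕSₕ = 1899·13 = 24687
C: NₕSₕ = 2535·9 = 22815
D: NₕSₕ = 3211·9 = 28899
Σ NₕSₕ = 137726.
n_A = 150·61325/137726 = 66.790... → 67.

67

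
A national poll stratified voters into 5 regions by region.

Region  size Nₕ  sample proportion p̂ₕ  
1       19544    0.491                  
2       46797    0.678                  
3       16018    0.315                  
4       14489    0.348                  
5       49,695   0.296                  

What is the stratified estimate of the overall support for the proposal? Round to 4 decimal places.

Wₕ = Nₕ/N with N = 146543: 0.1334, 0.3193, 0.1093, 0.0989, 0.3391.
p̂_st = 0.1334·0.491 + 0.3193·0.678 + 0.1093·0.315 + 0.0989·0.348 + 0.3391·0.296 ≈ 0.451212... → 0.4512.

0.4512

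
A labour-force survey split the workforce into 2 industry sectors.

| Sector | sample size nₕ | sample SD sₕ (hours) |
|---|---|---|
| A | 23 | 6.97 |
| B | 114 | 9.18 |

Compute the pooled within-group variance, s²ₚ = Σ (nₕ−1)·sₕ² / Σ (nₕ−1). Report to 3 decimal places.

A: (23−1)·6.97² = 22·48.5809 = 1068.7798
B: (114−1)·9.18² = 113·84.2724 = 9522.7812
Numerator = 10591.561; denominator = Σ(nₕ−1) = 135.
s²ₚ = 10591.561/135 = 78.45601... → 78.456.

78.456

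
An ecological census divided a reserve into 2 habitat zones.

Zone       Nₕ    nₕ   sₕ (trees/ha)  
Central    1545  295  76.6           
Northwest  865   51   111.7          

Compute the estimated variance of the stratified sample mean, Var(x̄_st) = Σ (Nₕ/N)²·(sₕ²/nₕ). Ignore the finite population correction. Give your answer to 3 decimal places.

39.691

N = 2410; Wₕ = Nₕ/N.
zone Central: (1545/2410)²·76.6²/295 = 8.174447
zone Northwest: (865/2410)²·111.7²/51 = 31.516233
Sum = 39.690680 → 39.691.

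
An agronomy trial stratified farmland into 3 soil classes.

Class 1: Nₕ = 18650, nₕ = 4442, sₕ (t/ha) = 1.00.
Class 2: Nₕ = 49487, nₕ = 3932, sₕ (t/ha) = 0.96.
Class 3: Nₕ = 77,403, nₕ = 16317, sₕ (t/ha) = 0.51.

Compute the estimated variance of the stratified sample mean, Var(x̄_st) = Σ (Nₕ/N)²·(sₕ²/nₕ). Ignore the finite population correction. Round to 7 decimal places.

0.0000353

N = 145540; Wₕ = Nₕ/N.
class 1: (18650/145540)²·1.00²/4442 = 0.0000036967
class 2: (49487/145540)²·0.96²/3932 = 0.0000270986
class 3: (77403/145540)²·0.51²/16317 = 0.0000045087
Sum = 0.0000353040 → 0.0000353.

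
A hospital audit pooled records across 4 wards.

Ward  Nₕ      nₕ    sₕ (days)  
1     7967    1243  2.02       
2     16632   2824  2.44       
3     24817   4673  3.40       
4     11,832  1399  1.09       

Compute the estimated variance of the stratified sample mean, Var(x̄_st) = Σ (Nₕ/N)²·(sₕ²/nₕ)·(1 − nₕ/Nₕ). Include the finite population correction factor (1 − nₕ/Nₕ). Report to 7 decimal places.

0.0005336

N = 61248. Term for each stratum: Wₕ²sₕ²/nₕ·(1−nₕ/Nₕ).
Var(x̄_st) = 0.0000468781 + 0.0001290644 + 0.0003296653 + 0.0000279459 = 0.0005335537 → 0.0005336.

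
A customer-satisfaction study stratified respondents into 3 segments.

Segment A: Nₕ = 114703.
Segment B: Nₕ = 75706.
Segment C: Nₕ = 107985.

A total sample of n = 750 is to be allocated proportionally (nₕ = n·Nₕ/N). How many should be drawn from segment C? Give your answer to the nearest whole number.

N = 114703 + 75706 + 107985 = 298394.
n_C = 750·107985/298394 = 271.415... → 271.

271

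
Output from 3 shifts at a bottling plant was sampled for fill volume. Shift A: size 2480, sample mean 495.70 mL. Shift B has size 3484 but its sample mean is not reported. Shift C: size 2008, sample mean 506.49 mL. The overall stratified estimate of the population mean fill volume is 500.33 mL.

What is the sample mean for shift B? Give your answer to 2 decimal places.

500.08

N = 2480 + 3484 + 2008 = 7972.
Overall total = μ·N = 500.33·7972 = 3988630.76.
Subtract the known strata: 2480·495.70 + 2008·506.49 = 2246367.92.
Remaining total for shift B: 3988630.76 − 2246367.92 = 1742262.84.
Divide by its size: 1742262.84 / 3484 = 500.0754... → 500.08.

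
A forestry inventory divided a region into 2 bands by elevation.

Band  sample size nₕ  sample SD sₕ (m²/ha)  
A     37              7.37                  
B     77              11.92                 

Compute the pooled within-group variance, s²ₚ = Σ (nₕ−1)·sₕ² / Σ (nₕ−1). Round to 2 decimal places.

113.87

Degrees of freedom: 36 + 76 = 112.
Σ(nₕ−1)sₕ² = 36·54.3169 + 76·142.0864 = 12753.9748.
s²ₚ = 12753.9748 / 112 = 113.8748... → 113.87.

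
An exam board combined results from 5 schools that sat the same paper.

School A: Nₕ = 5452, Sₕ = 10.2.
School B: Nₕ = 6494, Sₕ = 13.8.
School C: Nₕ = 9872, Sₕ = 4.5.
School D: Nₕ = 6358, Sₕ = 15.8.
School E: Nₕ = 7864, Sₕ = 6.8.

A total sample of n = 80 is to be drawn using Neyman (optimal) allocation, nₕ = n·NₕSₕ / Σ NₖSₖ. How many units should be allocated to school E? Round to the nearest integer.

Σ NₕSₕ = 5452·10.2 + 6494·13.8 + 9872·4.5 + 6358·15.8 + 7864·6.8 = 343583.2.
Share for E: 53475.2/343583.2 = 0.15564.
n_E = 80 × 0.15564 = 12.451... → 12.

12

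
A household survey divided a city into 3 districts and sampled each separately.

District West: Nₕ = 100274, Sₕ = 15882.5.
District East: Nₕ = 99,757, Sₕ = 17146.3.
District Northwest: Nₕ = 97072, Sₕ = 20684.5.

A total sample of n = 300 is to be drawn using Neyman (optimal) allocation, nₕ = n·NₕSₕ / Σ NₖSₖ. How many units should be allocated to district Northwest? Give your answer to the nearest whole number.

113

Σ NₕSₕ = 100274·15882.5 + 99757·17146.3 + 97072·20684.5 = 5310951038.1.
Share for Northwest: 2007885784/5310951038.1 = 0.37807.
n_Northwest = 300 × 0.37807 = 113.420... → 113.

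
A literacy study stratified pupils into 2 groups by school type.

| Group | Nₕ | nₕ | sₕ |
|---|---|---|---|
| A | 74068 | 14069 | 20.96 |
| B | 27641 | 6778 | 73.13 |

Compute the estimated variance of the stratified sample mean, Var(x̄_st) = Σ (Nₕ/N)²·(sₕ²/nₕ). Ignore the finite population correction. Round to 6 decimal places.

N = 101709. Term for each stratum: Wₕ²sₕ²/nₕ.
Var(x̄_st) = 0.016560056 + 0.058274468 = 0.074834523 → 0.074835.

0.074835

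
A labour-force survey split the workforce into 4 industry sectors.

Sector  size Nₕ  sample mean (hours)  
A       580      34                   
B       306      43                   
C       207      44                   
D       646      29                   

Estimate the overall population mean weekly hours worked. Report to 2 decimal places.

N = 1739; weights Wₕ = Nₕ/N = (0.3335, 0.1760, 0.1190, 0.3715).
x̄_st = Σ Wₕ·x̄ₕ = 0.3335·34 + 0.1760·43 + 0.1190·44 + 0.3715·29 ≈ 34.9166...
→ 34.92.

34.92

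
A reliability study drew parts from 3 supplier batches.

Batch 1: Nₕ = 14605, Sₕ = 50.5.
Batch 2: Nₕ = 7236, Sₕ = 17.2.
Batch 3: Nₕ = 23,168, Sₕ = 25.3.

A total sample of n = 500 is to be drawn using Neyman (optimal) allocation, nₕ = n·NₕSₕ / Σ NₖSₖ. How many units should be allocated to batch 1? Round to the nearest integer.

Σ NₕSₕ = 14605·50.5 + 7236·17.2 + 23168·25.3 = 1448162.1.
Share for 1: 737552.5/1448162.1 = 0.50930.
n_1 = 500 × 0.50930 = 254.651... → 255.

255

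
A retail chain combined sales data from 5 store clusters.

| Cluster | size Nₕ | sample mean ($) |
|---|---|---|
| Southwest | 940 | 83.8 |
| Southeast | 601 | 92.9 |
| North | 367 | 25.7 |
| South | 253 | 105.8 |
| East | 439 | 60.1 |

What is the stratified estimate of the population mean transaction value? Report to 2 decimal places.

N = 2600; weights Wₕ = Nₕ/N = (0.3615, 0.2312, 0.1412, 0.0973, 0.1688).
x̄_st = Σ Wₕ·x̄ₕ = 0.3615·83.8 + 0.2312·92.9 + 0.1412·25.7 + 0.0973·105.8 + 0.1688·60.1 ≈ 75.8416...
→ 75.84.

75.84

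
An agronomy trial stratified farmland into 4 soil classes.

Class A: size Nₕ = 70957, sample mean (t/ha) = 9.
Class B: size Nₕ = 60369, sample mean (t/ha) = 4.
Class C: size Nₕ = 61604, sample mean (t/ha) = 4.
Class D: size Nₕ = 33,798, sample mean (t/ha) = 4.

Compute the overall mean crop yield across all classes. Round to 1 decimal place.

5.6

N = 226728; weights Wₕ = Nₕ/N = (0.3130, 0.2663, 0.2717, 0.1491).
x̄_st = Σ Wₕ·x̄ₕ = 0.3130·9 + 0.2663·4 + 0.2717·4 + 0.1491·4 ≈ 5.565...
→ 5.6.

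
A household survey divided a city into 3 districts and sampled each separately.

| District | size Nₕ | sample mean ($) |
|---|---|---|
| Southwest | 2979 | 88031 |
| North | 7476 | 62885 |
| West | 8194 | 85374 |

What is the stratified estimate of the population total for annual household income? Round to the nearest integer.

1431927165

Southwest: 2979·88031 = 262244349
North: 7476·62885 = 470128260
West: 8194·85374 = 699554556
τ̂ = Σ Nₕx̄ₕ = 1431927165.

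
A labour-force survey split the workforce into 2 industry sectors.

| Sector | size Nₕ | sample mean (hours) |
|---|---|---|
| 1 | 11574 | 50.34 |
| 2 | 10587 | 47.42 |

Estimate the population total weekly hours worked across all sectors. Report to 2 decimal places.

Estimate total by summing Nₕ·x̄ₕ over strata.
11574·50.34 + 10587·47.42 = 582635.16 + 502035.54 = 1084670.70.

1084670.70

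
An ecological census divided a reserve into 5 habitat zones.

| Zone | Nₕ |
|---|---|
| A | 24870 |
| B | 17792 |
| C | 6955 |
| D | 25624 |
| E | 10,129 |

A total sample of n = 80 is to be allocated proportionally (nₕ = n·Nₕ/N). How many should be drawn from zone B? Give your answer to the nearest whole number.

17

Share of zone B = 17792/85370 = 0.20841.
Allocate 80 × 0.20841 = 16.673... → 17.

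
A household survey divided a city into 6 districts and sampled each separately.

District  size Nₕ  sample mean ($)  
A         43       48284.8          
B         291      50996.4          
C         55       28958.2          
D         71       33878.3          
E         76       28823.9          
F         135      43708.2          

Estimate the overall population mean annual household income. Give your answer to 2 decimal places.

N = 43 + 291 + 55 + 71 + 76 + 135 = 671.
Overall mean = Σ (Nₕ/N)·x̄ₕ — weight by population share, not a simple average.
Σ Nₕx̄ₕ = 43·48284.8 + 291·50996.4 + 55·28958.2 + 71·33878.3 + 76·28823.9 + 135·43708.2 = 2076246.4 + 14839952.4 + 1592701 + 2405359.3 + 2190616.4 + 5900607 = 29005482.5.
Divide by N: 29005482.5 / 671 = 43227.2466... → 43227.25.

43227.25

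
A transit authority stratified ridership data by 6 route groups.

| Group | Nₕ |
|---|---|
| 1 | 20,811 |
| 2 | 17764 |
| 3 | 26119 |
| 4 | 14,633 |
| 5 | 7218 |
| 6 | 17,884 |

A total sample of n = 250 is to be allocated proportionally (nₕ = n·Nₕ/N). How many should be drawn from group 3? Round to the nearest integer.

63

N = 20811 + 17764 + 26119 + 14633 + 7218 + 17884 = 104429.
n_3 = 250·26119/104429 = 62.528... → 63.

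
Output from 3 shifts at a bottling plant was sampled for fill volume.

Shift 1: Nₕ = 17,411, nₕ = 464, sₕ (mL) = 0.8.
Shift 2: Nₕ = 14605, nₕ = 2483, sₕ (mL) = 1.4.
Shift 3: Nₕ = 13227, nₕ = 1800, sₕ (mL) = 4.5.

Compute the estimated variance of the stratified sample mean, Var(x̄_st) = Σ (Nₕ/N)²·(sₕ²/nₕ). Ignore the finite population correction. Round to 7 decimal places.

N = 45243. Term for each stratum: Wₕ²sₕ²/nₕ.
Var(x̄_st) = 0.0002042710 + 0.0000822583 + 0.0009615513 = 0.0012480805 → 0.0012481.

0.0012481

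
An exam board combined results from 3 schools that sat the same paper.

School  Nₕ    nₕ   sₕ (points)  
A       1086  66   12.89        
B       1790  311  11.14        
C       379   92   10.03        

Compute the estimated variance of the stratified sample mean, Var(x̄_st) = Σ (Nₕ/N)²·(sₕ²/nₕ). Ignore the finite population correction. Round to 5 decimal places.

N = 3255; Wₕ = Nₕ/N.
school A: (1086/3255)²·12.89²/66 = 0.28023319
school B: (1790/3255)²·11.14²/311 = 0.12067410
school C: (379/3255)²·10.03²/92 = 0.01482486
Sum = 0.41573214 → 0.41573.

0.41573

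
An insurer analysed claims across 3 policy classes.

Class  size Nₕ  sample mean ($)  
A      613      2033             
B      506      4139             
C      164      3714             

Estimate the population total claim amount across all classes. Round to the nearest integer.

3949659

A: 613·2033 = 1246229
B: 506·4139 = 2094334
C: 164·3714 = 609096
τ̂ = Σ Nₕx̄ₕ = 3949659.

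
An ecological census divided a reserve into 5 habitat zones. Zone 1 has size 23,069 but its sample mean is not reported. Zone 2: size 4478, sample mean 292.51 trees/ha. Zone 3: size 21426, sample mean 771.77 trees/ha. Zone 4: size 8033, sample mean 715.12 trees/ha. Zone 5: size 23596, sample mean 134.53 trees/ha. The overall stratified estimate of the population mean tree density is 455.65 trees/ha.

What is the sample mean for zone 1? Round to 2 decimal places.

431.82

Σ Nₕx̄ₕ = N·μ, so 23069·x̄_1 = 80602·455.65 − (4478·292.51 + 21426·771.77 + 8033·715.12 + 23596·134.53).
= 36726301.3 − 26764732.64 = 9961568.66.
x̄_1 = 9961568.66 / 23069 = 431.8162... → 431.82.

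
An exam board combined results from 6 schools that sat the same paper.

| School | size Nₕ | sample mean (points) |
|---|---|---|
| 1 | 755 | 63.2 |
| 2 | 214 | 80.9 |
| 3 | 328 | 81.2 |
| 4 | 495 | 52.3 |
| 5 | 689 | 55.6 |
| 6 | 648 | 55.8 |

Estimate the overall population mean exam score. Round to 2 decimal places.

x̄_st = (Σ Nₕx̄ₕ) / (Σ Nₕ) = (755·63.2 + 214·80.9 + 328·81.2 + 495·52.3 + 689·55.6 + 648·55.8) / 3129
= 192017.5 / 3129 = 61.3671... → 61.37.

61.37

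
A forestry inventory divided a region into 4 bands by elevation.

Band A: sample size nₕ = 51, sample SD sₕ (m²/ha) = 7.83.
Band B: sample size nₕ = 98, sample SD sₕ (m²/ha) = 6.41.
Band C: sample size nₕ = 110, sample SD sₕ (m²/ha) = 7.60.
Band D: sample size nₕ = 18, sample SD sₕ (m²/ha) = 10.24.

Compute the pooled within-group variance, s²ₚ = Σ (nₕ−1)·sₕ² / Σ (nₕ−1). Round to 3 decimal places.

Degrees of freedom: 50 + 97 + 109 + 17 = 273.
Σ(nₕ−1)sₕ² = 50·61.3089 + 97·41.0881 + 109·57.76 + 17·104.8576 = 15129.4099.
s²ₚ = 15129.4099 / 273 = 55.41908... → 55.419.

55.419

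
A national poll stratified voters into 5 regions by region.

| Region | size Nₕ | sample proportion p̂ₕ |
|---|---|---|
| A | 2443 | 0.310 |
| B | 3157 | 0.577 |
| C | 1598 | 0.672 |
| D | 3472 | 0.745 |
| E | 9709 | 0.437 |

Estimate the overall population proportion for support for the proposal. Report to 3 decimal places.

Wₕ = Nₕ/N with N = 20379: 0.1199, 0.1549, 0.0784, 0.1704, 0.4764.
p̂_st = 0.1199·0.310 + 0.1549·0.577 + 0.0784·0.672 + 0.1704·0.745 + 0.4764·0.437 ≈ 0.51437... → 0.514.

0.514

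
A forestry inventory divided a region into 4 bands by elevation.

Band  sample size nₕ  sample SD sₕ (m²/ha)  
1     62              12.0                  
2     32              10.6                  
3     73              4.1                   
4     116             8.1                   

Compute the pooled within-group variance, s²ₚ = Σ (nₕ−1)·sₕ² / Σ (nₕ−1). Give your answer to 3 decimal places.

Degrees of freedom: 61 + 31 + 72 + 115 = 279.
Σ(nₕ−1)sₕ² = 61·144 + 31·112.36 + 72·16.81 + 115·65.61 = 21022.63.
s²ₚ = 21022.63 / 279 = 75.34993... → 75.350.

75.350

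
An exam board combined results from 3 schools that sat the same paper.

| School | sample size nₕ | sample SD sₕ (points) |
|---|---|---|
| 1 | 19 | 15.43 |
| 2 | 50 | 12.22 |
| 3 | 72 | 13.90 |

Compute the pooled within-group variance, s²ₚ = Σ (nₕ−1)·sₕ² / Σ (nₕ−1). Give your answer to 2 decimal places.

1: (19−1)·15.43² = 18·238.0849 = 4285.5282
2: (50−1)·12.22² = 49·149.3284 = 7317.0916
3: (72−1)·13.90² = 71·193.21 = 13717.91
Numerator = 25320.5298; denominator = Σ(nₕ−1) = 138.
s²ₚ = 25320.5298/138 = 183.4821 → 183.48.

183.48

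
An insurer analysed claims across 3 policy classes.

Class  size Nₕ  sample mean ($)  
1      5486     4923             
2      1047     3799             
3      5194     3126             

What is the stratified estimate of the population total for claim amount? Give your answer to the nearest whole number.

Population total = Σ Nₕ·x̄ₕ (each stratum's size times its mean).
5486·4923 + 1047·3799 + 5194·3126 = 27007578 + 3977553 + 16236444 = 47221575.

47221575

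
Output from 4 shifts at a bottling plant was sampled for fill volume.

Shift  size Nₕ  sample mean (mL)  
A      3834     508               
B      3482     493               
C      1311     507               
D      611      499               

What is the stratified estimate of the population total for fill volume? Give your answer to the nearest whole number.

A: 3834·508 = 1947672
B: 3482·493 = 1716626
C: 1311·507 = 664677
D: 611·499 = 304889
τ̂ = Σ Nₕx̄ₕ = 4633864.

4633864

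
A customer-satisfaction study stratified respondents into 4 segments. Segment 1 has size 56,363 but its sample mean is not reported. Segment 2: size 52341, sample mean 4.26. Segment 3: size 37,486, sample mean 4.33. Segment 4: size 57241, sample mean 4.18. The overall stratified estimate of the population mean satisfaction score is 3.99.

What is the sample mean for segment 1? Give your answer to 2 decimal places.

3.32

N = 56363 + 52341 + 37486 + 57241 = 203431.
Overall total = μ·N = 3.99·203431 = 811689.69.
Subtract the known strata: 52341·4.26 + 37486·4.33 + 57241·4.18 = 624554.42.
Remaining total for segment 1: 811689.69 − 624554.42 = 187135.27.
Divide by its size: 187135.27 / 56363 = 3.3202... → 3.32.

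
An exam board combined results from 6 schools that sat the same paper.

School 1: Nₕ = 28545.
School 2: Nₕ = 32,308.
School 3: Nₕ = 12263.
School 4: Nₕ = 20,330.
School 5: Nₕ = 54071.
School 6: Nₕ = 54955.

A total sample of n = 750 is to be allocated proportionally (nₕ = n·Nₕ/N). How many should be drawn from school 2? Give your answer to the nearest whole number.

120

N = 28545 + 32308 + 12263 + 20330 + 54071 + 54955 = 202472.
n_2 = 750·32308/202472 = 119.676... → 120.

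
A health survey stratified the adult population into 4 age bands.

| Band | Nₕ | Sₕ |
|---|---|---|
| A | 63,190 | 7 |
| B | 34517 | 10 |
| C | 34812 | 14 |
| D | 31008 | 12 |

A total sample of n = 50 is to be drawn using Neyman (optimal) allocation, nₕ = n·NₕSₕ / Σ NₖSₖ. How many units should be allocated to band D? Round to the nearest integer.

Σ NₕSₕ = 63190·7 + 34517·10 + 34812·14 + 31008·12 = 1646964.
Share for D: 372096/1646964 = 0.22593.
n_D = 50 × 0.22593 = 11.296... → 11.

11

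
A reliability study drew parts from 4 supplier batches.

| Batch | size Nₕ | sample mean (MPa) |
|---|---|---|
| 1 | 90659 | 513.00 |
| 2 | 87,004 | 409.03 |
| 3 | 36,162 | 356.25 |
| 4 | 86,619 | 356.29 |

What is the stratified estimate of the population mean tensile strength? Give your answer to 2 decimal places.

x̄_st = (Σ Nₕx̄ₕ) / (Σ Nₕ) = (90659·513.00 + 87004·409.03 + 36162·356.25 + 86619·356.29) / 300444
= 125839509.13 / 300444 = 418.8451... → 418.85.

418.85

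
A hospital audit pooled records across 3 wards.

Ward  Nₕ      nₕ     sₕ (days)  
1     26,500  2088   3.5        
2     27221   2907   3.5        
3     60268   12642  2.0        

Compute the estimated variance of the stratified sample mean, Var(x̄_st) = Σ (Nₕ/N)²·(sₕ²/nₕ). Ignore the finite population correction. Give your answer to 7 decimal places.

0.0006458

N = 113989; Wₕ = Nₕ/N.
ward 1: (26500/113989)²·3.5²/2088 = 0.0003170819
ward 2: (27221/113989)²·3.5²/2907 = 0.0002403108
ward 3: (60268/113989)²·2.0²/12642 = 0.0000884488
Sum = 0.0006458415 → 0.0006458.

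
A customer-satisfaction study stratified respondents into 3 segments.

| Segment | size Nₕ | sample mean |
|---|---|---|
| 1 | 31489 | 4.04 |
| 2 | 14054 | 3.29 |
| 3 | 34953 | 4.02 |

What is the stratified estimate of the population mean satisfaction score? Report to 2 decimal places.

3.90

N = 31489 + 14054 + 34953 = 80496.
The stratified mean weights each stratum mean by its population share Nₕ/N.
Σ Nₕx̄ₕ = 31489·4.04 + 14054·3.29 + 34953·4.02 = 127215.56 + 46237.66 + 140511.06 = 313964.28.
Divide by N: 313964.28 / 80496 = 3.9004... → 3.90.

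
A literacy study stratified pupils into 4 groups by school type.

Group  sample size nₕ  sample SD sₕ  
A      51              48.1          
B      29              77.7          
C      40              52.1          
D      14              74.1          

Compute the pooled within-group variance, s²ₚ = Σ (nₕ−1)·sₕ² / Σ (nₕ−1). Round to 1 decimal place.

A: (51−1)·48.1² = 50·2313.61 = 115680.5
B: (29−1)·77.7² = 28·6037.29 = 169044.12
C: (40−1)·52.1² = 39·2714.41 = 105861.99
D: (14−1)·74.1² = 13·5490.81 = 71380.53
Numerator = 461967.14; denominator = Σ(nₕ−1) = 130.
s²ₚ = 461967.14/130 = 3553.593... → 3553.6.

3553.6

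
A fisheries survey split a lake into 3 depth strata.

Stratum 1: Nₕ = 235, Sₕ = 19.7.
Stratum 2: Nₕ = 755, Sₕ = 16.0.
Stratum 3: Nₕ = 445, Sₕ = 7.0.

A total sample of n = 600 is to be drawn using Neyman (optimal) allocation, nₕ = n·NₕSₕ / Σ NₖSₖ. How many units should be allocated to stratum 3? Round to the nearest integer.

1: NₕSₕ = 235·19.7 = 4629.5
2: NₕSₕ = 755·16.0 = 12080
3: NₕSₕ = 445·7.0 = 3115
Σ NₕSₕ = 19824.5.
n_3 = 600·3115/19824.5 = 94.277... → 94.

94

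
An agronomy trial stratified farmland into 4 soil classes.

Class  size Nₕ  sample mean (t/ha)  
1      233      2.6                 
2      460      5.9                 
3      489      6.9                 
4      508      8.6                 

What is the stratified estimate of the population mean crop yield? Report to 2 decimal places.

6.55

x̄_st = (Σ Nₕx̄ₕ) / (Σ Nₕ) = (233·2.6 + 460·5.9 + 489·6.9 + 508·8.6) / 1690
= 11062.7 / 1690 = 6.5460... → 6.55.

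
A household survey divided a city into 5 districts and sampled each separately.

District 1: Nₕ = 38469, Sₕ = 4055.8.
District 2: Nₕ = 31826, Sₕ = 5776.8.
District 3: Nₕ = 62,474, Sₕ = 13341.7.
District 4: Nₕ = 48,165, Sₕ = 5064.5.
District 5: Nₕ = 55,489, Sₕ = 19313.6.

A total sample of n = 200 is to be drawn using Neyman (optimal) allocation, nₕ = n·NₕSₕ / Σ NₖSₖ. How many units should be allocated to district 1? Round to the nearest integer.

13

Σ NₕSₕ = 38469·4055.8 + 31826·5776.8 + 62474·13341.7 + 48165·5064.5 + 55489·19313.6 = 2489008365.7.
Share for 1: 156022570.2/2489008365.7 = 0.06268.
n_1 = 200 × 0.06268 = 12.537... → 13.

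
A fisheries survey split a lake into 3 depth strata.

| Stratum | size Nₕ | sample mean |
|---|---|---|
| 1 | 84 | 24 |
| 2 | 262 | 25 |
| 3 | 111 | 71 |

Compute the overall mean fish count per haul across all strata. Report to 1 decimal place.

x̄_st = (Σ Nₕx̄ₕ) / (Σ Nₕ) = (84·24 + 262·25 + 111·71) / 457
= 16447 / 457 = 35.989... → 36.0.

36.0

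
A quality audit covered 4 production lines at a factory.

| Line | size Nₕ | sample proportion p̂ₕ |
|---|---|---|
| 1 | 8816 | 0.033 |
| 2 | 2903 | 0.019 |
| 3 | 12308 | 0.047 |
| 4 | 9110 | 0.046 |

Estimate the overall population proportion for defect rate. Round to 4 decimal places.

0.0405

N = 8816 + 2903 + 12308 + 9110 = 33137.
Overall proportion = Σ (Nₕ/N)·p̂ₕ.
Σ Nₕp̂ₕ = 290.928 + 55.157 + 578.476 + 419.06 = 1343.621.
1343.621 / 33137 = 0.040547... → 0.0405.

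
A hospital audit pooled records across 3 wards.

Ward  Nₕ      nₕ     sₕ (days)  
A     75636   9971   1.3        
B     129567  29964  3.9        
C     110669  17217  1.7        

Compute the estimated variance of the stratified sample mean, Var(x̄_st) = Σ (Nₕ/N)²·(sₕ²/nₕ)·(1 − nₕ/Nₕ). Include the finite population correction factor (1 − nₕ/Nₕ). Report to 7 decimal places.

N = 315872; Wₕ = Nₕ/N.
ward A: (75636/315872)²·1.3²/9971·(1 − 9971/75636) = 0.0000084370
ward B: (129567/315872)²·3.9²/29964·(1 − 29964/129567) = 0.0000656559
ward C: (110669/315872)²·1.7²/17217·(1 − 17217/110669) = 0.0000173993
Sum = 0.0000914923 → 0.0000915.

0.0000915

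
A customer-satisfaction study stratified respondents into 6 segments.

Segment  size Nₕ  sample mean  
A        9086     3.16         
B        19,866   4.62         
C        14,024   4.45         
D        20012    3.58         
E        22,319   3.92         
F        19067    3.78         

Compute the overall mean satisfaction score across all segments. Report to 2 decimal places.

N = 9086 + 19866 + 14024 + 20012 + 22319 + 19067 = 104374.
The stratified mean weights each stratum mean by its population share Nₕ/N.
Σ Nₕx̄ₕ = 9086·3.16 + 19866·4.62 + 14024·4.45 + 20012·3.58 + 22319·3.92 + 19067·3.78 = 28711.76 + 91780.92 + 62406.8 + 71642.96 + 87490.48 + 72073.26 = 414106.18.
Divide by N: 414106.18 / 104374 = 3.9675... → 3.97.

3.97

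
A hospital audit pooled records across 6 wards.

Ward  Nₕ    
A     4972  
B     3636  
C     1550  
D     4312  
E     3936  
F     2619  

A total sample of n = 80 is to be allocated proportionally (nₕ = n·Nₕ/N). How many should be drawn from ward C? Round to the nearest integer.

6

Share of ward C = 1550/21025 = 0.07372.
Allocate 80 × 0.07372 = 5.898... → 6.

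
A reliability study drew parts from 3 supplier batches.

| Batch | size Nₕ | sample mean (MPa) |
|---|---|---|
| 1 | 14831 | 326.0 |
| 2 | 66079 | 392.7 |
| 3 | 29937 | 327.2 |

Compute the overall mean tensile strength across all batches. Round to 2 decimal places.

366.09

x̄_st = (Σ Nₕx̄ₕ) / (Σ Nₕ) = (14831·326.0 + 66079·392.7 + 29937·327.2) / 110847
= 40579515.7 / 110847 = 366.0858... → 366.09.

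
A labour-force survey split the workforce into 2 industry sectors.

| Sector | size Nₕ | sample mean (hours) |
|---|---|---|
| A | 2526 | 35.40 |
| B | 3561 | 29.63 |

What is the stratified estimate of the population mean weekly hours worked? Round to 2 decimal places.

32.02

N = 6087; weights Wₕ = Nₕ/N = (0.4150, 0.5850).
x̄_st = Σ Wₕ·x̄ₕ = 0.4150·35.40 + 0.5850·29.63 ≈ 32.0245...
→ 32.02.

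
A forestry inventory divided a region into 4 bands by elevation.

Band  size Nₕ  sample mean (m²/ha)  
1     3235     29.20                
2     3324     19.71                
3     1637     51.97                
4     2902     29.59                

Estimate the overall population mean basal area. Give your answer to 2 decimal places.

29.82

N = 11098; weights Wₕ = Nₕ/N = (0.2915, 0.2995, 0.1475, 0.2615).
x̄_st = Σ Wₕ·x̄ₕ = 0.2915·29.20 + 0.2995·19.71 + 0.1475·51.97 + 0.2615·29.59 ≈ 29.8183...
→ 29.82.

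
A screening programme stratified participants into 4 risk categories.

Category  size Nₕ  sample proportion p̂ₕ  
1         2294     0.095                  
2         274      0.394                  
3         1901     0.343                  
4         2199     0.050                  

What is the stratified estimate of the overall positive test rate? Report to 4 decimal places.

0.1631

Wₕ = Nₕ/N with N = 6668: 0.3440, 0.0411, 0.2851, 0.3298.
p̂_st = 0.3440·0.095 + 0.0411·0.394 + 0.2851·0.343 + 0.3298·0.050 ≈ 0.163149... → 0.1631.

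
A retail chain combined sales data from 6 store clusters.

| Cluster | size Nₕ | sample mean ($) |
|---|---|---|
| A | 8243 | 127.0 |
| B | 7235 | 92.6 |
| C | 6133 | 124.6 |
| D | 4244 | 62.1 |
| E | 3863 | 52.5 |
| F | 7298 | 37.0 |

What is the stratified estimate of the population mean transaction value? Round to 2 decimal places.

x̄_st = (Σ Nₕx̄ₕ) / (Σ Nₕ) = (8243·127.0 + 7235·92.6 + 6133·124.6 + 4244·62.1 + 3863·52.5 + 7298·37.0) / 37016
= 3217379.7 / 37016 = 86.9186... → 86.92.

86.92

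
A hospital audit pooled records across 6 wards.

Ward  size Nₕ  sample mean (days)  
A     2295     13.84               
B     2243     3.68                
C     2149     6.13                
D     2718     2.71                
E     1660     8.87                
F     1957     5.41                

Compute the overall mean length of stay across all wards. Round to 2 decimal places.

x̄_st = (Σ Nₕx̄ₕ) / (Σ Nₕ) = (2295·13.84 + 2243·3.68 + 2149·6.13 + 2718·2.71 + 1660·8.87 + 1957·5.41) / 13022
= 85867.76 / 13022 = 6.5941... → 6.59.

6.59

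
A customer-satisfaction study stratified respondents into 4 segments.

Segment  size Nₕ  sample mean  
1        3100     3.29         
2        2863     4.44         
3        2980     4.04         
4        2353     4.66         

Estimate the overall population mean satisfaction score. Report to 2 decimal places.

N = 3100 + 2863 + 2980 + 2353 = 11296.
Weight each subgroup mean by Nₕ/N and sum.
Σ Nₕx̄ₕ = 3100·3.29 + 2863·4.44 + 2980·4.04 + 2353·4.66 = 10199 + 12711.72 + 12039.2 + 10964.98 = 45914.9.
Divide by N: 45914.9 / 11296 = 4.0647... → 4.06.

4.06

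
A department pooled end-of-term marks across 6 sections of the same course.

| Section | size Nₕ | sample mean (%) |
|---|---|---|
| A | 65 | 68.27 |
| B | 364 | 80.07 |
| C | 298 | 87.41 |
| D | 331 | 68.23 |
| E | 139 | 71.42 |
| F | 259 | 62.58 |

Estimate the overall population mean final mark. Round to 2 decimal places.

x̄_st = (Σ Nₕx̄ₕ) / (Σ Nₕ) = (65·68.27 + 364·80.07 + 298·87.41 + 331·68.23 + 139·71.42 + 259·62.58) / 1456
= 108350.94 / 1456 = 74.4169... → 74.42.

74.42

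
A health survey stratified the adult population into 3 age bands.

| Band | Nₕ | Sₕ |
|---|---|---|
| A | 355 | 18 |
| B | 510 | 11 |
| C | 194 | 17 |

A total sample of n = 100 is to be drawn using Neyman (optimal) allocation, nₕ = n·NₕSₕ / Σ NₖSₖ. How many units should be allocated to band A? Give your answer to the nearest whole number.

42

Σ NₕSₕ = 355·18 + 510·11 + 194·17 = 15298.
Share for A: 6390/15298 = 0.41770.
n_A = 100 × 0.41770 = 41.770... → 42.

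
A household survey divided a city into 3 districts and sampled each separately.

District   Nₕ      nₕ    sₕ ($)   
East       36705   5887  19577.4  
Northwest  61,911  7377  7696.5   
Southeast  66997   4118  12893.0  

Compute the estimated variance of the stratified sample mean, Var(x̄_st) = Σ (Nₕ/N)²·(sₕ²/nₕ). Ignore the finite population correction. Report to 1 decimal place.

10926.2

N = 165613. Term for each stratum: Wₕ²sₕ²/nₕ.
Var(x̄_st) = 3197.9937 + 1122.1568 + 6606.0748 = 10926.2253 → 10926.2.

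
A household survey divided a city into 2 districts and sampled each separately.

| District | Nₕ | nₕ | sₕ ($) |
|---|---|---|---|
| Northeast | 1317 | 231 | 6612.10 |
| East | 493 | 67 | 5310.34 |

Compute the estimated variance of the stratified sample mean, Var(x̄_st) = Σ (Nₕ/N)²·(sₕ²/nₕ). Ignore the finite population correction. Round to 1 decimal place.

131428.4

N = 1810; Wₕ = Nₕ/N.
district Northeast: (1317/1810)²·6612.10²/231 = 100203.1205
district East: (493/1810)²·5310.34²/67 = 31225.2944
Sum = 131428.4150 → 131428.4.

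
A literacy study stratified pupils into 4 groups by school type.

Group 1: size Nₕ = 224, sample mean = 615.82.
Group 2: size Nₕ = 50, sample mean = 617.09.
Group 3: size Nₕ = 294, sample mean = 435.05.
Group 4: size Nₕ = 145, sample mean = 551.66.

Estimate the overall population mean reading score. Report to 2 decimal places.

N = 224 + 50 + 294 + 145 = 713.
The stratified mean weights each stratum mean by its population share Nₕ/N.
Σ Nₕx̄ₕ = 224·615.82 + 50·617.09 + 294·435.05 + 145·551.66 = 137943.68 + 30854.5 + 127904.7 + 79990.7 = 376693.58.
Divide by N: 376693.58 / 713 = 528.3220... → 528.32.

528.32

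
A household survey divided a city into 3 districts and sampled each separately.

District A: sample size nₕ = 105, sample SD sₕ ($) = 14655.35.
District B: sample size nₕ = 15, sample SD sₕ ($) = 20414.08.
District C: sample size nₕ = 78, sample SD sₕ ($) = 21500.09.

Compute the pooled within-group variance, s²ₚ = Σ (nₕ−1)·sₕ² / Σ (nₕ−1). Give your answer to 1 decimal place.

Degrees of freedom: 104 + 14 + 77 = 195.
Σ(nₕ−1)sₕ² = 104·214779283.6225 + 14·416734662.2464 + 77·462253870.0081 = 63764878758.8133.
s²ₚ = 63764878758.8133 / 195 = 326999378.250... → 326999378.3.

326999378.3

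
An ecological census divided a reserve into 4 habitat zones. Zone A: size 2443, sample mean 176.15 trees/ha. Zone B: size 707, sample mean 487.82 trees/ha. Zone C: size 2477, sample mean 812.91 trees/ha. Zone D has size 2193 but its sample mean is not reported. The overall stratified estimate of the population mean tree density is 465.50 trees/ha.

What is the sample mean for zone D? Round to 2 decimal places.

Σ Nₕx̄ₕ = N·μ, so 2193·x̄_D = 7820·465.50 − (2443·176.15 + 707·487.82 + 2477·812.91).
= 3640210 − 2788801.26 = 851408.74.
x̄_D = 851408.74 / 2193 = 388.2393... → 388.24.

388.24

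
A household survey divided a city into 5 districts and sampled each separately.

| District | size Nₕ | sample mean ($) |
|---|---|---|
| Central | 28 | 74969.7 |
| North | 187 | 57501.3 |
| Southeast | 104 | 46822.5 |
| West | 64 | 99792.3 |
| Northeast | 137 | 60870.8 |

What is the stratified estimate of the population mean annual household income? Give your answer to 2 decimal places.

62398.93

N = 28 + 187 + 104 + 64 + 137 = 520.
Overall mean = Σ (Nₕ/N)·x̄ₕ — weight by population share, not a simple average.
Σ Nₕx̄ₕ = 28·74969.7 + 187·57501.3 + 104·46822.5 + 64·99792.3 + 137·60870.8 = 2099151.6 + 10752743.1 + 4869540 + 6386707.2 + 8339299.6 = 32447441.5.
Divide by N: 32447441.5 / 520 = 62398.9260... → 62398.93.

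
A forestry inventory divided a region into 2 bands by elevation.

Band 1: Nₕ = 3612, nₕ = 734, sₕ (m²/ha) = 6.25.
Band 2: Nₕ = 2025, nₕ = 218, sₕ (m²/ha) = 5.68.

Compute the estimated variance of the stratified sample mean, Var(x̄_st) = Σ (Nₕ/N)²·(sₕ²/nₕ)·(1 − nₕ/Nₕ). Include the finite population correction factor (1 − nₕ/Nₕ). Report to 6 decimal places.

0.034453

N = 5637; Wₕ = Nₕ/N.
band 1: (3612/5637)²·6.25²/734·(1 − 734/3612) = 0.017410307
band 2: (2025/5637)²·5.68²/218·(1 − 218/2025) = 0.017042264
Sum = 0.034452571 → 0.034453.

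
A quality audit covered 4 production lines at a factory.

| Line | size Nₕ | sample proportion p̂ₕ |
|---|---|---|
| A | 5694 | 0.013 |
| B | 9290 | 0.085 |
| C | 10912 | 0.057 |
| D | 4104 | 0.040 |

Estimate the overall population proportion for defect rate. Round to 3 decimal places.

N = 5694 + 9290 + 10912 + 4104 = 30000.
Overall proportion = Σ (Nₕ/N)·p̂ₕ.
Σ Nₕp̂ₕ = 74.022 + 789.65 + 621.984 + 164.16 = 1649.816.
1649.816 / 30000 = 0.05499... → 0.055.

0.055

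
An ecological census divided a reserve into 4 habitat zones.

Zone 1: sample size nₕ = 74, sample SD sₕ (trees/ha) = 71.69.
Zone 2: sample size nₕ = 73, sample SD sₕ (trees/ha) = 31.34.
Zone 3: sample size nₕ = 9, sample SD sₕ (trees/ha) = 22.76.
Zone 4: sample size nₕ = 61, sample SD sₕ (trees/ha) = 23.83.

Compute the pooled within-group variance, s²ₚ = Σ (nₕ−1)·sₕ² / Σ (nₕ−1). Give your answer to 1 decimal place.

1: (74−1)·71.69² = 73·5139.4561 = 375180.2953
2: (73−1)·31.34² = 72·982.1956 = 70718.0832
3: (9−1)·22.76² = 8·518.0176 = 4144.1408
4: (61−1)·23.83² = 60·567.8689 = 34072.134
Numerator = 484114.6533; denominator = Σ(nₕ−1) = 213.
s²ₚ = 484114.6533/213 = 2272.839... → 2272.8.

2272.8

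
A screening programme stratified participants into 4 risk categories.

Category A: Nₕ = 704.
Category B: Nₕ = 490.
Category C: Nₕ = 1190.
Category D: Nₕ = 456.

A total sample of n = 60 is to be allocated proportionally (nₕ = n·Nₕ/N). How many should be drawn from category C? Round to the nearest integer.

25

N = 704 + 490 + 1190 + 456 = 2840.
n_C = 60·1190/2840 = 25.141... → 25.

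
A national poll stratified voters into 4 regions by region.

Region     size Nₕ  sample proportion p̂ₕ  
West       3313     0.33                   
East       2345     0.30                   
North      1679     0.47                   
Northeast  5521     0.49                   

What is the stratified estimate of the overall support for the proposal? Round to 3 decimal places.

N = 3313 + 2345 + 1679 + 5521 = 12858.
Overall proportion = Σ (Nₕ/N)·p̂ₕ.
Σ Nₕp̂ₕ = 1093.29 + 703.5 + 789.13 + 2705.29 = 5291.21.
5291.21 / 12858 = 0.41151... → 0.412.

0.412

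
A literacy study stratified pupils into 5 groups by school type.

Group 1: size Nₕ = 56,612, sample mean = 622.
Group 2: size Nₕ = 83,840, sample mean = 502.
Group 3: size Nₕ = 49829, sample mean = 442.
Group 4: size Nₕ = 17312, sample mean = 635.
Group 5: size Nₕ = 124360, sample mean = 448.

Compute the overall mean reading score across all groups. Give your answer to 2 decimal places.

N = 56612 + 83840 + 49829 + 17312 + 124360 = 331953.
Overall mean = Σ (Nₕ/N)·x̄ₕ — weight by population share, not a simple average.
Σ Nₕx̄ₕ = 56612·622 + 83840·502 + 49829·442 + 17312·635 + 124360·448 = 35212664 + 42087680 + 22024418 + 10993120 + 55713280 = 166031162.
Divide by N: 166031162 / 331953 = 500.1647... → 500.16.

500.16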